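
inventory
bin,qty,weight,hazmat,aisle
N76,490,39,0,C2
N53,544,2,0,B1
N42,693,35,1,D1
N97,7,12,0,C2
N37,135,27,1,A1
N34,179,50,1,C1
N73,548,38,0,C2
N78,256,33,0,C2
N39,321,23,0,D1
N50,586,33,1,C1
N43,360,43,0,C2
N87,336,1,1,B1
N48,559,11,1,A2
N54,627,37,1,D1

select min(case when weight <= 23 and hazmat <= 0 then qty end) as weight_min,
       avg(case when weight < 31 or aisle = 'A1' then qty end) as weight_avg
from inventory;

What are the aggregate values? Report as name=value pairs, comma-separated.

weight_min=7, weight_avg=317

[weight_min: weight <= 23 and hazmat <= 0]
bin=N76: ✗
bin=N53: ✓ → 544
bin=N42: ✗
bin=N97: ✓ → 7
bin=N37: ✗
bin=N34: ✗
bin=N73: ✗
bin=N78: ✗
bin=N39: ✓ → 321
bin=N50: ✗
bin=N43: ✗
bin=N87: ✗
bin=N48: ✗
bin=N54: ✗
weight_min = MIN(544, 7, 321) = 7
—
[weight_avg: weight < 31 or aisle = 'A1']
bin=N76: ✗
bin=N53: ✓ → 544
bin=N42: ✗
bin=N97: ✓ → 7
bin=N37: ✓ → 135
bin=N34: ✗
bin=N73: ✗
bin=N78: ✗
bin=N39: ✓ → 321
bin=N50: ✗
bin=N43: ✗
bin=N87: ✓ → 336
bin=N48: ✓ → 559
bin=N54: ✗
weight_avg = (544 + 7 + 135 + 321 + 336 + 559) / 6 = 317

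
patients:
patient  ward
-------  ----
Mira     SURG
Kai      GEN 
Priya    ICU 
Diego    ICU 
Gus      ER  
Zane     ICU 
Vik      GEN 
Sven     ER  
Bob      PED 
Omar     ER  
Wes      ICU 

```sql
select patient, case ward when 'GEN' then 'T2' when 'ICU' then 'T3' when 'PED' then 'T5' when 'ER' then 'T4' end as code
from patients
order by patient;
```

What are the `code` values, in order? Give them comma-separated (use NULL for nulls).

patient=Bob: ward='PED' → T5
patient=Diego: ward='ICU' → T3
patient=Gus: ward='ER' → T4
patient=Kai: ward='GEN' → T2
patient=Mira: (no match → NULL) → NULL
patient=Omar: ward='ER' → T4
patient=Priya: ward='ICU' → T3
patient=Sven: ward='ER' → T4
patient=Vik: ward='GEN' → T2
patient=Wes: ward='ICU' → T3
patient=Zane: ward='ICU' → T3

T5, T3, T4, T2, NULL, T4, T3, T4, T2, T3, T3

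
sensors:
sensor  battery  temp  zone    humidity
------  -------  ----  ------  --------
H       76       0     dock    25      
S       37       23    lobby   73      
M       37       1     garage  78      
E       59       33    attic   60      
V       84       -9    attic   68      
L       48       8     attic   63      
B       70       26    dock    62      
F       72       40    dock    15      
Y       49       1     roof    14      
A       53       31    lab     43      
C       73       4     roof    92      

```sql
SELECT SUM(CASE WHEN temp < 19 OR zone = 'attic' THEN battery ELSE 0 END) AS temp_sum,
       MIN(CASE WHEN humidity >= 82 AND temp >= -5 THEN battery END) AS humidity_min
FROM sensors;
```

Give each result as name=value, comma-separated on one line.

temp_sum=426, humidity_min=73

[temp_sum: temp < 19 OR zone = 'attic']
sensor=H: ✓ → 76
sensor=S: ✗
sensor=M: ✓ → 37
sensor=E: ✓ → 59
sensor=V: ✓ → 84
sensor=L: ✓ → 48
sensor=B: ✗
sensor=F: ✗
sensor=Y: ✓ → 49
sensor=A: ✗
sensor=C: ✓ → 73
temp_sum = 76 + 37 + 59 + 84 + 48 + 49 + 73 = 426
—
[humidity_min: humidity >= 82 AND temp >= -5]
sensor=H: ✗
sensor=S: ✗
sensor=M: ✗
sensor=E: ✗
sensor=V: ✗
sensor=L: ✗
sensor=B: ✗
sensor=F: ✗
sensor=Y: ✗
sensor=A: ✗
sensor=C: ✓ → 73
humidity_min = MIN(73) = 73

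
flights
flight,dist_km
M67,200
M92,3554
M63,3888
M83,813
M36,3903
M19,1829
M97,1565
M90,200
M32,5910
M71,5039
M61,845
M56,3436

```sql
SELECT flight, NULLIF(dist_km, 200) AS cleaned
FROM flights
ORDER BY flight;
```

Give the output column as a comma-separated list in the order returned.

1829, 5910, 3903, 3436, 845, 3888, NULL, 5039, 813, NULL, 3554, 1565

flight=M19: dist_km=1829 vs 200: differ → 1829
flight=M32: dist_km=5910 vs 200: differ → 5910
flight=M36: dist_km=3903 vs 200: differ → 3903
flight=M56: dist_km=3436 vs 200: differ → 3436
flight=M61: dist_km=845 vs 200: differ → 845
flight=M63: dist_km=3888 vs 200: differ → 3888
flight=M67: dist_km=200 vs 200: equal → NULL
flight=M71: dist_km=5039 vs 200: differ → 5039
flight=M83: dist_km=813 vs 200: differ → 813
flight=M90: dist_km=200 vs 200: equal → NULL
flight=M92: dist_km=3554 vs 200: differ → 3554
flight=M97: dist_km=1565 vs 200: differ → 1565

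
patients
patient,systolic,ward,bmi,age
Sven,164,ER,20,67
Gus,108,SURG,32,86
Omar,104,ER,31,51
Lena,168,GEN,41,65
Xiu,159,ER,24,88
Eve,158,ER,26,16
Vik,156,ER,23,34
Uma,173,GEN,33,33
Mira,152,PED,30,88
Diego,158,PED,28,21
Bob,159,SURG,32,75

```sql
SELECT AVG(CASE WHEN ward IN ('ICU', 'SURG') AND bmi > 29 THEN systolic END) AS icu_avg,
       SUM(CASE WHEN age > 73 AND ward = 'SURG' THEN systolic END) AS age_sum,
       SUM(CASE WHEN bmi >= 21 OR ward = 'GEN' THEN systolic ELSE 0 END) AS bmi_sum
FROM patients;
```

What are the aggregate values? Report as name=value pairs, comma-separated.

icu_avg=133.5, age_sum=267, bmi_sum=1495

[icu_avg: ward IN ('ICU', 'SURG') AND bmi > 29]
patient=Sven: ✗
patient=Gus: ✓ → 108
patient=Omar: ✗
patient=Lena: ✗
patient=Xiu: ✗
patient=Eve: ✗
patient=Vik: ✗
patient=Uma: ✗
patient=Mira: ✗
patient=Diego: ✗
patient=Bob: ✓ → 159
icu_avg = (108 + 159) / 2 = 133.5
—
[age_sum: age > 73 AND ward = 'SURG']
patient=Sven: ✗
patient=Gus: ✓ → 108
patient=Omar: ✗
patient=Lena: ✗
patient=Xiu: ✗
patient=Eve: ✗
patient=Vik: ✗
patient=Uma: ✗
patient=Mira: ✗
patient=Diego: ✗
patient=Bob: ✓ → 159
age_sum = 108 + 159 = 267
—
[bmi_sum: bmi >= 21 OR ward = 'GEN']
patient=Sven: ✗
patient=Gus: ✓ → 108
patient=Omar: ✓ → 104
patient=Lena: ✓ → 168
patient=Xiu: ✓ → 159
patient=Eve: ✓ → 158
patient=Vik: ✓ → 156
patient=Uma: ✓ → 173
patient=Mira: ✓ → 152
patient=Diego: ✓ → 158
patient=Bob: ✓ → 159
bmi_sum = 108 + 104 + 168 + 159 + 158 + 156 + 173 + 152 + 158 + 159 = 1495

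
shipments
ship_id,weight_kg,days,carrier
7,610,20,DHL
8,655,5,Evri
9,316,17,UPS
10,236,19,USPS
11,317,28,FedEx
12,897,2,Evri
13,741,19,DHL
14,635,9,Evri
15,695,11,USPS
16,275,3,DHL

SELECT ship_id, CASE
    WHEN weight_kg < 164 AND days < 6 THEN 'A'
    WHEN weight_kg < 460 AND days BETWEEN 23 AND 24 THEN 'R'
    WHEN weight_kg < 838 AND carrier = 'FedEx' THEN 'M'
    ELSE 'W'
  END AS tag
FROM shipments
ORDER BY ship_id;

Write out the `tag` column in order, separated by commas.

ship_id=7: ELSE → W
ship_id=8: ELSE → W
ship_id=9: ELSE → W
ship_id=10: ELSE → W
ship_id=11: weight_kg < 838 AND carrier = 'FedEx' → M
ship_id=12: ELSE → W
ship_id=13: ELSE → W
ship_id=14: ELSE → W
ship_id=15: ELSE → W
ship_id=16: ELSE → W

W, W, W, W, M, W, W, W, W, W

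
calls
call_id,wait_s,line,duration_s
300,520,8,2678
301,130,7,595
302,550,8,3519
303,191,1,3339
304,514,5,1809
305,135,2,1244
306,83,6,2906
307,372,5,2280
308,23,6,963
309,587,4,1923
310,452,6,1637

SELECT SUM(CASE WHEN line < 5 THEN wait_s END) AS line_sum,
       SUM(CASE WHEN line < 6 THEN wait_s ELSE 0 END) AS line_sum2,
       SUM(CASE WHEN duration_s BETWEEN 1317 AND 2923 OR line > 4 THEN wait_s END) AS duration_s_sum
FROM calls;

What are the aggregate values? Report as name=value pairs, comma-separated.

line_sum=913, line_sum2=1799, duration_s_sum=3231

[line_sum: line < 5]
call_id=300: ✗
call_id=301: ✗
call_id=302: ✗
call_id=303: ✓ → 191
call_id=304: ✗
call_id=305: ✓ → 135
call_id=306: ✗
call_id=307: ✗
call_id=308: ✗
call_id=309: ✓ → 587
call_id=310: ✗
line_sum = 191 + 135 + 587 = 913
—
[line_sum2: line < 6]
call_id=300: ✗
call_id=301: ✗
call_id=302: ✗
call_id=303: ✓ → 191
call_id=304: ✓ → 514
call_id=305: ✓ → 135
call_id=306: ✗
call_id=307: ✓ → 372
call_id=308: ✗
call_id=309: ✓ → 587
call_id=310: ✗
line_sum2 = 191 + 514 + 135 + 372 + 587 = 1799
—
[duration_s_sum: duration_s BETWEEN 1317 AND 2923 OR line > 4]
call_id=300: ✓ → 520
call_id=301: ✓ → 130
call_id=302: ✓ → 550
call_id=303: ✗
call_id=304: ✓ → 514
call_id=305: ✗
call_id=306: ✓ → 83
call_id=307: ✓ → 372
call_id=308: ✓ → 23
call_id=309: ✓ → 587
call_id=310: ✓ → 452
duration_s_sum = 520 + 130 + 550 + 514 + 83 + 372 + 23 + 587 + 452 = 3231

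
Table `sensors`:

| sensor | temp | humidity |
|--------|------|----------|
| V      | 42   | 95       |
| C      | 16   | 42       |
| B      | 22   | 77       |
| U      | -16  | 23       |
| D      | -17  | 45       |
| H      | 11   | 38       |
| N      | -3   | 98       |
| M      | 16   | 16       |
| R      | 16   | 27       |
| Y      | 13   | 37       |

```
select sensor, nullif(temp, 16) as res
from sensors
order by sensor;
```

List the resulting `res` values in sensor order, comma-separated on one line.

22, NULL, -17, 11, NULL, -3, NULL, -16, 42, 13

sensor=B: temp=22 vs 16: differ → 22
sensor=C: temp=16 vs 16: equal → NULL
sensor=D: temp=-17 vs 16: differ → -17
sensor=H: temp=11 vs 16: differ → 11
sensor=M: temp=16 vs 16: equal → NULL
sensor=N: temp=-3 vs 16: differ → -3
sensor=R: temp=16 vs 16: equal → NULL
sensor=U: temp=-16 vs 16: differ → -16
sensor=V: temp=42 vs 16: differ → 42
sensor=Y: temp=13 vs 16: differ → 13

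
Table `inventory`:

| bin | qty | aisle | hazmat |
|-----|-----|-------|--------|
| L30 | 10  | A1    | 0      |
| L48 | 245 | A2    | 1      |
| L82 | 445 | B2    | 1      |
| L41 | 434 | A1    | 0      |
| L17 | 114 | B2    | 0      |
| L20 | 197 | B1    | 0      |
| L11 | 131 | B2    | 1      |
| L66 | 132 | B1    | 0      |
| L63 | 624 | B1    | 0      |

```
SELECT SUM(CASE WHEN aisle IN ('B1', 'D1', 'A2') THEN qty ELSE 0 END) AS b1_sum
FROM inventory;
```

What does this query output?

1198

bin=L30: ✗
bin=L48: ✓ → 245
bin=L82: ✗
bin=L41: ✗
bin=L17: ✗
bin=L20: ✓ → 197
bin=L11: ✗
bin=L66: ✓ → 132
bin=L63: ✓ → 624
b1_sum = 245 + 197 + 132 + 624 = 1198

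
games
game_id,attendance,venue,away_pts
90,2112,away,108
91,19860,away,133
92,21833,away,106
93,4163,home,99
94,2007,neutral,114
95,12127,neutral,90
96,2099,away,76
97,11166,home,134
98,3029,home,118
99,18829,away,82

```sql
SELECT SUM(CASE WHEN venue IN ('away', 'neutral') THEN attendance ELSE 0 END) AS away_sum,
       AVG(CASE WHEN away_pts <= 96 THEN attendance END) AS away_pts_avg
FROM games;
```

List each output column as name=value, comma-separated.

away_sum=78867, away_pts_avg=11018.3333333333

[away_sum: venue IN ('away', 'neutral')]
game_id=90: ✓ → 2112
game_id=91: ✓ → 19860
game_id=92: ✓ → 21833
game_id=93: ✗
game_id=94: ✓ → 2007
game_id=95: ✓ → 12127
game_id=96: ✓ → 2099
game_id=97: ✗
game_id=98: ✗
game_id=99: ✓ → 18829
away_sum = 2112 + 19860 + 21833 + 2007 + 12127 + 2099 + 18829 = 78867
—
[away_pts_avg: away_pts <= 96]
game_id=90: ✗
game_id=91: ✗
game_id=92: ✗
game_id=93: ✗
game_id=94: ✗
game_id=95: ✓ → 12127
game_id=96: ✓ → 2099
game_id=97: ✗
game_id=98: ✗
game_id=99: ✓ → 18829
away_pts_avg = (12127 + 2099 + 18829) / 3 = 11018.3333333333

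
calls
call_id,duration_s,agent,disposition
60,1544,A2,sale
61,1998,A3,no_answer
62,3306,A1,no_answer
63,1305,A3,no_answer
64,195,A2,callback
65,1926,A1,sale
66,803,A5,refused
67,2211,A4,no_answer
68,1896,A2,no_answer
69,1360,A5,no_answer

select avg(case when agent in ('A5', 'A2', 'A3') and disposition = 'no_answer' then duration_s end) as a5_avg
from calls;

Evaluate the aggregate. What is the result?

call_id=60: ✗
call_id=61: ✓ → 1998
call_id=62: ✗
call_id=63: ✓ → 1305
call_id=64: ✗
call_id=65: ✗
call_id=66: ✗
call_id=67: ✗
call_id=68: ✓ → 1896
call_id=69: ✓ → 1360
a5_avg = (1998 + 1305 + 1896 + 1360) / 4 = 1639.75

1639.75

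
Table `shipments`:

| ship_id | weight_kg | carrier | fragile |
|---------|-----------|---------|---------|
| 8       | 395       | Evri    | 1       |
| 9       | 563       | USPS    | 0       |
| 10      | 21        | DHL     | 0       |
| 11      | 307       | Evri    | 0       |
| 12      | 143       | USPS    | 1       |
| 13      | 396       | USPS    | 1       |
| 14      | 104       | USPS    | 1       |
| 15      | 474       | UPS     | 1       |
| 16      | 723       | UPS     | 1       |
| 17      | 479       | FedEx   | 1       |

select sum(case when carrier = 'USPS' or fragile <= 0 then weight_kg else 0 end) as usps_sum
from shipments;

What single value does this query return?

1534

ship_id=8: ✗
ship_id=9: ✓ → 563
ship_id=10: ✓ → 21
ship_id=11: ✓ → 307
ship_id=12: ✓ → 143
ship_id=13: ✓ → 396
ship_id=14: ✓ → 104
ship_id=15: ✗
ship_id=16: ✗
ship_id=17: ✗
usps_sum = 563 + 21 + 307 + 143 + 396 + 104 = 1534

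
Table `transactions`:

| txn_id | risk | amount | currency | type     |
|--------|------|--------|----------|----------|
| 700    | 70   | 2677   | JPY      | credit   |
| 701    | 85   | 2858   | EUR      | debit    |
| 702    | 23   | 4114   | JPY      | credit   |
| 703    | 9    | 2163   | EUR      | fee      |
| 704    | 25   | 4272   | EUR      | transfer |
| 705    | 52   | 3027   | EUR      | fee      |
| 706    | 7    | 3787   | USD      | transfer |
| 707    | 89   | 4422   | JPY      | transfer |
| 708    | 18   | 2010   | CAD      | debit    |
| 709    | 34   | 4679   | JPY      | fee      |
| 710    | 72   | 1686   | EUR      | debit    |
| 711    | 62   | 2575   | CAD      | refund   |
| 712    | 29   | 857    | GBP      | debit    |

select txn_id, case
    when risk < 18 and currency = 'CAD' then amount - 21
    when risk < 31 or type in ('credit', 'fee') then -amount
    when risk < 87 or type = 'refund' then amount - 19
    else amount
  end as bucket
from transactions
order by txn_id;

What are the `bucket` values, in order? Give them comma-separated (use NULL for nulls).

-2677, 2839, -4114, -2163, -4272, -3027, -3787, 4422, -2010, -4679, 1667, 2556, -857

txn_id=700: risk < 31 or type in ('credit', 'fee') → -2677
txn_id=701: risk < 87 or type = 'refund' → 2839
txn_id=702: risk < 31 or type in ('credit', 'fee') → -4114
txn_id=703: risk < 31 or type in ('credit', 'fee') → -2163
txn_id=704: risk < 31 or type in ('credit', 'fee') → -4272
txn_id=705: risk < 31 or type in ('credit', 'fee') → -3027
txn_id=706: risk < 31 or type in ('credit', 'fee') → -3787
txn_id=707: ELSE → 4422
txn_id=708: risk < 31 or type in ('credit', 'fee') → -2010
txn_id=709: risk < 31 or type in ('credit', 'fee') → -4679
txn_id=710: risk < 87 or type = 'refund' → 1667
txn_id=711: risk < 87 or type = 'refund' → 2556
txn_id=712: risk < 31 or type in ('credit', 'fee') → -857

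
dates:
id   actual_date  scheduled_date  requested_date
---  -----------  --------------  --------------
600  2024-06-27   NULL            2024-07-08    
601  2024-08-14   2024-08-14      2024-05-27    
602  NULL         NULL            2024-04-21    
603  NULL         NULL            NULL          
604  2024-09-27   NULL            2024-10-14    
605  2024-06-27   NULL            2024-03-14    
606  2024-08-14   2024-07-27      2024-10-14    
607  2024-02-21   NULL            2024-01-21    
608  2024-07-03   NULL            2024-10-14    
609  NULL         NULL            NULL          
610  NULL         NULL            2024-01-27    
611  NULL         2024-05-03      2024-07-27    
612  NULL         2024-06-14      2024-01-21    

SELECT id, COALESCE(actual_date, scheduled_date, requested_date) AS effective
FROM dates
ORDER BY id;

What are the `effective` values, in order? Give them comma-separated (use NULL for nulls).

id=600: actual_date=2024-06-27 → 2024-06-27
id=601: actual_date=2024-08-14 → 2024-08-14
id=602: actual_date=NULL, scheduled_date=NULL, requested_date=2024-04-21 → 2024-04-21
id=603: actual_date=NULL, scheduled_date=NULL, requested_date=NULL (all NULL) → NULL
id=604: actual_date=2024-09-27 → 2024-09-27
id=605: actual_date=2024-06-27 → 2024-06-27
id=606: actual_date=2024-08-14 → 2024-08-14
id=607: actual_date=2024-02-21 → 2024-02-21
id=608: actual_date=2024-07-03 → 2024-07-03
id=609: actual_date=NULL, scheduled_date=NULL, requested_date=NULL (all NULL) → NULL
id=610: actual_date=NULL, scheduled_date=NULL, requested_date=2024-01-27 → 2024-01-27
id=611: actual_date=NULL, scheduled_date=2024-05-03 → 2024-05-03
id=612: actual_date=NULL, scheduled_date=2024-06-14 → 2024-06-14

2024-06-27, 2024-08-14, 2024-04-21, NULL, 2024-09-27, 2024-06-27, 2024-08-14, 2024-02-21, 2024-07-03, NULL, 2024-01-27, 2024-05-03, 2024-06-14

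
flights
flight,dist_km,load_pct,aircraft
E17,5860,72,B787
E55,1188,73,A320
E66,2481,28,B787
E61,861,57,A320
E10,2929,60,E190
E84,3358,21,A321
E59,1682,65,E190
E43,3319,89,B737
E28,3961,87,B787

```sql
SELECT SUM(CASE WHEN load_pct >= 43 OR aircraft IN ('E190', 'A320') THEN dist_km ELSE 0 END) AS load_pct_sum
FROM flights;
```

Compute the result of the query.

19800

flight=E17: ✓ → 5860
flight=E55: ✓ → 1188
flight=E66: ✗
flight=E61: ✓ → 861
flight=E10: ✓ → 2929
flight=E84: ✗
flight=E59: ✓ → 1682
flight=E43: ✓ → 3319
flight=E28: ✓ → 3961
load_pct_sum = 5860 + 1188 + 861 + 2929 + 1682 + 3319 + 3961 = 19800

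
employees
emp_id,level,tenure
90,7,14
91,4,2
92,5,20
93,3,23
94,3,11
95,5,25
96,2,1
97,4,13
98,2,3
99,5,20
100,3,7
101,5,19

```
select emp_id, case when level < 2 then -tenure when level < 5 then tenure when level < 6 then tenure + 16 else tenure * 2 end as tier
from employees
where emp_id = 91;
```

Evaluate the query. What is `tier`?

emp_id = 91: level=4, tenure=2.
level < 2 → false
level < 5 → true → 2

2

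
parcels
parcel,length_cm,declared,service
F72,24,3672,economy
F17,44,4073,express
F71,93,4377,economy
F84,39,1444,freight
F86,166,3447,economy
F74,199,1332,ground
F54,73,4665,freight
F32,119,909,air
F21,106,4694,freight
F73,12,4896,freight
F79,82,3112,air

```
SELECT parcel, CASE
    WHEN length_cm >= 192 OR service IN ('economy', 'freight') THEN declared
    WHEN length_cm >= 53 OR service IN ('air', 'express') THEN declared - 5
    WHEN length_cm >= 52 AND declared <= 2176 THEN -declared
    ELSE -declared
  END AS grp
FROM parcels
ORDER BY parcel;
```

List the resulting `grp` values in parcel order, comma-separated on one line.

4068, 4694, 904, 4665, 4377, 3672, 4896, 1332, 3107, 1444, 3447

parcel=F17: length_cm >= 53 OR service IN ('air', 'express') → 4068
parcel=F21: length_cm >= 192 OR service IN ('economy', 'freight') → 4694
parcel=F32: length_cm >= 53 OR service IN ('air', 'express') → 904
parcel=F54: length_cm >= 192 OR service IN ('economy', 'freight') → 4665
parcel=F71: length_cm >= 192 OR service IN ('economy', 'freight') → 4377
parcel=F72: length_cm >= 192 OR service IN ('economy', 'freight') → 3672
parcel=F73: length_cm >= 192 OR service IN ('economy', 'freight') → 4896
parcel=F74: length_cm >= 192 OR service IN ('economy', 'freight') → 1332
parcel=F79: length_cm >= 53 OR service IN ('air', 'express') → 3107
parcel=F84: length_cm >= 192 OR service IN ('economy', 'freight') → 1444
parcel=F86: length_cm >= 192 OR service IN ('economy', 'freight') → 3447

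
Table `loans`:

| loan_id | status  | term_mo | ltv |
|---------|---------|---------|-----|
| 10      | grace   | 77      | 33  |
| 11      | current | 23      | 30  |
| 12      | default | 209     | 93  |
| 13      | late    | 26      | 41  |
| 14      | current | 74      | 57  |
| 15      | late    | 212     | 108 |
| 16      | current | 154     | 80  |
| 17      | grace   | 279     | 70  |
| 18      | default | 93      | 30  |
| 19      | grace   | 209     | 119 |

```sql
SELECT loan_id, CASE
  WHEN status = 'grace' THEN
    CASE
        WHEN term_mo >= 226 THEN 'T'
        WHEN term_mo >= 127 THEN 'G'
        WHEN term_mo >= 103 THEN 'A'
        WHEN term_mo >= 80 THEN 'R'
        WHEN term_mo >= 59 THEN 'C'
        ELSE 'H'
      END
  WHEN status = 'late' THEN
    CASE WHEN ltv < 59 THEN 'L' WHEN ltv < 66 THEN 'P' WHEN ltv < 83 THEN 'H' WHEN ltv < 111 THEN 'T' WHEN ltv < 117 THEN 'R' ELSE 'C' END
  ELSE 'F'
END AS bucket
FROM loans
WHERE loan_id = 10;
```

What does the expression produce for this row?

C

loan_id = 10: status=grace, term_mo=77, ltv=33.
status='grace' → inner[term_mo >= 59] → C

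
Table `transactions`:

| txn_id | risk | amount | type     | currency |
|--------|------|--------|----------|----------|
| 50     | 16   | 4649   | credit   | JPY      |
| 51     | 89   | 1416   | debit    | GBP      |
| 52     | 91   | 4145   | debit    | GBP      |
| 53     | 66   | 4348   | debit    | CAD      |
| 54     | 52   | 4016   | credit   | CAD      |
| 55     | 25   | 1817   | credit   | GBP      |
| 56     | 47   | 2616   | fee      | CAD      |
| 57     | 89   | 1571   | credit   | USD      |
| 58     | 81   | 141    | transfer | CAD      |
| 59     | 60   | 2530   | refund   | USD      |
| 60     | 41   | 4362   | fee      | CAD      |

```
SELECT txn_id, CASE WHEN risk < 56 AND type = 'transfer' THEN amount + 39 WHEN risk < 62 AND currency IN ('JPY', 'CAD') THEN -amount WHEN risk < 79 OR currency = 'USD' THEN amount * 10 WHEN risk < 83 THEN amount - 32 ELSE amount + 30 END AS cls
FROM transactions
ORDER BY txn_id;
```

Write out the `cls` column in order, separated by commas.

txn_id=50: risk < 62 AND currency IN ('JPY', 'CAD') → -4649
txn_id=51: ELSE → 1446
txn_id=52: ELSE → 4175
txn_id=53: risk < 79 OR currency = 'USD' → 43480
txn_id=54: risk < 62 AND currency IN ('JPY', 'CAD') → -4016
txn_id=55: risk < 79 OR currency = 'USD' → 18170
txn_id=56: risk < 62 AND currency IN ('JPY', 'CAD') → -2616
txn_id=57: risk < 79 OR currency = 'USD' → 15710
txn_id=58: risk < 83 → 109
txn_id=59: risk < 79 OR currency = 'USD' → 25300
txn_id=60: risk < 62 AND currency IN ('JPY', 'CAD') → -4362

-4649, 1446, 4175, 43480, -4016, 18170, -2616, 15710, 109, 25300, -4362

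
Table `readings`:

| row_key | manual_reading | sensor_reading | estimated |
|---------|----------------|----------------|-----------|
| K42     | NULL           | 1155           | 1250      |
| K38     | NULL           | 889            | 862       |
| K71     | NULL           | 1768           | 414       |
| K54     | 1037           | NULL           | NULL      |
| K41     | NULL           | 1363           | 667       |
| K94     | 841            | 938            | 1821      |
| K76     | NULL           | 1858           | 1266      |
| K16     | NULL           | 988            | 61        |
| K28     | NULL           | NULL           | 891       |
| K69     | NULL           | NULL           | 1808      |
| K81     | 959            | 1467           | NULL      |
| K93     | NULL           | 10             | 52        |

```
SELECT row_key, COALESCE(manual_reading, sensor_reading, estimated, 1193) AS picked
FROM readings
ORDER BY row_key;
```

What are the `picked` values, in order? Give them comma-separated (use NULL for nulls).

988, 891, 889, 1363, 1155, 1037, 1808, 1768, 1858, 959, 10, 841

row_key=K16: manual_reading=NULL, sensor_reading=988 → 988
row_key=K28: manual_reading=NULL, sensor_reading=NULL, estimated=891 → 891
row_key=K38: manual_reading=NULL, sensor_reading=889 → 889
row_key=K41: manual_reading=NULL, sensor_reading=1363 → 1363
row_key=K42: manual_reading=NULL, sensor_reading=1155 → 1155
row_key=K54: manual_reading=1037 → 1037
row_key=K69: manual_reading=NULL, sensor_reading=NULL, estimated=1808 → 1808
row_key=K71: manual_reading=NULL, sensor_reading=1768 → 1768
row_key=K76: manual_reading=NULL, sensor_reading=1858 → 1858
row_key=K81: manual_reading=959 → 959
row_key=K93: manual_reading=NULL, sensor_reading=10 → 10
row_key=K94: manual_reading=841 → 841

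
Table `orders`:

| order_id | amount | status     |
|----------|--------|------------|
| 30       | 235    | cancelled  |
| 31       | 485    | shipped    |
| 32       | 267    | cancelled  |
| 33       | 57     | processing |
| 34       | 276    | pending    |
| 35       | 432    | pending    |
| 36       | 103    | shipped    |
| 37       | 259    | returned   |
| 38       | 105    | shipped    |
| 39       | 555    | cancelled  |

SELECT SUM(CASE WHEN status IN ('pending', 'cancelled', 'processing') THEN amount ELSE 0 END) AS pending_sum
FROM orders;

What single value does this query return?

order_id=30: ✓ → 235
order_id=31: ✗
order_id=32: ✓ → 267
order_id=33: ✓ → 57
order_id=34: ✓ → 276
order_id=35: ✓ → 432
order_id=36: ✗
order_id=37: ✗
order_id=38: ✗
order_id=39: ✓ → 555
pending_sum = 235 + 267 + 57 + 276 + 432 + 555 = 1822

1822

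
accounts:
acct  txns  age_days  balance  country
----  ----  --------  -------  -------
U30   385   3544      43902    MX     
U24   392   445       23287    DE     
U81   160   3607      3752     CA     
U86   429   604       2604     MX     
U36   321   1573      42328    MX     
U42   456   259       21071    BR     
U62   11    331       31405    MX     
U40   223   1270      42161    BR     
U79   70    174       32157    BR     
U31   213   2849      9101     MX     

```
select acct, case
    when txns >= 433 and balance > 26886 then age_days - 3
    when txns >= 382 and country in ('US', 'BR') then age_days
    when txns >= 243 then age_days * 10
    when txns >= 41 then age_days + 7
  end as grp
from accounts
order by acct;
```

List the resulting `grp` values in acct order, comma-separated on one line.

acct=U24: txns >= 243 → 4450
acct=U30: txns >= 243 → 35440
acct=U31: txns >= 41 → 2856
acct=U36: txns >= 243 → 15730
acct=U40: txns >= 41 → 1277
acct=U42: txns >= 382 and country in ('US', 'BR') → 259
acct=U62: (no match → NULL) → NULL
acct=U79: txns >= 41 → 181
acct=U81: txns >= 41 → 3614
acct=U86: txns >= 243 → 6040

4450, 35440, 2856, 15730, 1277, 259, NULL, 181, 3614, 6040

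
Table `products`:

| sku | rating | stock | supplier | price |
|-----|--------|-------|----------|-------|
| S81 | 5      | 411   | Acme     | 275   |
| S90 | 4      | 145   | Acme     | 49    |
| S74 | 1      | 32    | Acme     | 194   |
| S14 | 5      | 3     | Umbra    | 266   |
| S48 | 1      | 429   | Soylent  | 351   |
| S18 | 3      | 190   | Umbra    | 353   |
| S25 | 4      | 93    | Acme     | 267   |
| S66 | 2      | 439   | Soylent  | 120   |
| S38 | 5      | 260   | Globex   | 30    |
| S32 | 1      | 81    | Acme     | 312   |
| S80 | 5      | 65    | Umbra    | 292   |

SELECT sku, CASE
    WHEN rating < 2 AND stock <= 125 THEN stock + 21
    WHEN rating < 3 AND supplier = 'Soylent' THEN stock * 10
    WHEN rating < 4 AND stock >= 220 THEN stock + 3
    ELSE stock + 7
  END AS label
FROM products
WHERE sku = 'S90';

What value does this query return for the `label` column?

152

sku = S90: rating=4, stock=145, supplier=Acme, price=49.
rating < 2 AND stock <= 125 → false
rating < 3 AND supplier = 'Soylent' → false
rating < 4 AND stock >= 220 → false
No prior WHEN matched → ELSE → 152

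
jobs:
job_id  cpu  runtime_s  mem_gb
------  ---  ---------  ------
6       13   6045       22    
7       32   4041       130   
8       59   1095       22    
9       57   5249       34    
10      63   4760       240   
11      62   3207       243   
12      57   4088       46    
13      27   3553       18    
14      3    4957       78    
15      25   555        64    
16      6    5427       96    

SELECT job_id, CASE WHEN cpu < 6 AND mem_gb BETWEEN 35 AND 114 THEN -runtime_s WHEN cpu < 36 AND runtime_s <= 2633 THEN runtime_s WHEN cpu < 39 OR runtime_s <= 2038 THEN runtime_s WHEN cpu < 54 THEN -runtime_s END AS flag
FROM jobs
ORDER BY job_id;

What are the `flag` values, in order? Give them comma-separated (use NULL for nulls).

job_id=6: cpu < 39 OR runtime_s <= 2038 → 6045
job_id=7: cpu < 39 OR runtime_s <= 2038 → 4041
job_id=8: cpu < 39 OR runtime_s <= 2038 → 1095
job_id=9: (no match → NULL) → NULL
job_id=10: (no match → NULL) → NULL
job_id=11: (no match → NULL) → NULL
job_id=12: (no match → NULL) → NULL
job_id=13: cpu < 39 OR runtime_s <= 2038 → 3553
job_id=14: cpu < 6 AND mem_gb BETWEEN 35 AND 114 → -4957
job_id=15: cpu < 36 AND runtime_s <= 2633 → 555
job_id=16: cpu < 39 OR runtime_s <= 2038 → 5427

6045, 4041, 1095, NULL, NULL, NULL, NULL, 3553, -4957, 555, 5427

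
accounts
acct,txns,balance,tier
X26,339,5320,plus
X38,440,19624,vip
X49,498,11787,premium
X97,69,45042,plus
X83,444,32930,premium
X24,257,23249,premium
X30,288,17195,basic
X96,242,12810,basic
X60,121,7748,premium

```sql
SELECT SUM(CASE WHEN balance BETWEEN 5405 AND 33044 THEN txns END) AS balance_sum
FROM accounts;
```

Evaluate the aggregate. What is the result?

acct=X26: ✗
acct=X38: ✓ → 440
acct=X49: ✓ → 498
acct=X97: ✗
acct=X83: ✓ → 444
acct=X24: ✓ → 257
acct=X30: ✓ → 288
acct=X96: ✓ → 242
acct=X60: ✓ → 121
balance_sum = 440 + 498 + 444 + 257 + 288 + 242 + 121 = 2290

2290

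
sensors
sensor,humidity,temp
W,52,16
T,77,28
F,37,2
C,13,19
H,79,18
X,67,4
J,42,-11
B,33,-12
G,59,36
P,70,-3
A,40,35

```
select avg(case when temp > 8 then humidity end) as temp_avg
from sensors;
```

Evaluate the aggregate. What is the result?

sensor=W: ✓ → 52
sensor=T: ✓ → 77
sensor=F: ✗
sensor=C: ✓ → 13
sensor=H: ✓ → 79
sensor=X: ✗
sensor=J: ✗
sensor=B: ✗
sensor=G: ✓ → 59
sensor=P: ✗
sensor=A: ✓ → 40
temp_avg = (52 + 77 + 13 + 79 + 59 + 40) / 6 = 53.3333333333

53.3333333333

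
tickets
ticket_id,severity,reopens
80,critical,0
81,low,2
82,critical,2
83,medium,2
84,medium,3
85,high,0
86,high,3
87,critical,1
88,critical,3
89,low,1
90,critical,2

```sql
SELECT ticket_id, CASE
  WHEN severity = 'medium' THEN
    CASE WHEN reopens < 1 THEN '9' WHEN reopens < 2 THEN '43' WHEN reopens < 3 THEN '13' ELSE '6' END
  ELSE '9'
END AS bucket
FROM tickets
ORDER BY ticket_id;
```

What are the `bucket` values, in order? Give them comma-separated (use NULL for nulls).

9, 9, 9, 13, 6, 9, 9, 9, 9, 9, 9

ticket_id=80: severity='critical' → outer ELSE → 9
ticket_id=81: severity='low' → outer ELSE → 9
ticket_id=82: severity='critical' → outer ELSE → 9
ticket_id=83: severity='medium' → inner[reopens < 3] → 13
ticket_id=84: severity='medium' → inner[ELSE] → 6
ticket_id=85: severity='high' → outer ELSE → 9
ticket_id=86: severity='high' → outer ELSE → 9
ticket_id=87: severity='critical' → outer ELSE → 9
ticket_id=88: severity='critical' → outer ELSE → 9
ticket_id=89: severity='low' → outer ELSE → 9
ticket_id=90: severity='critical' → outer ELSE → 9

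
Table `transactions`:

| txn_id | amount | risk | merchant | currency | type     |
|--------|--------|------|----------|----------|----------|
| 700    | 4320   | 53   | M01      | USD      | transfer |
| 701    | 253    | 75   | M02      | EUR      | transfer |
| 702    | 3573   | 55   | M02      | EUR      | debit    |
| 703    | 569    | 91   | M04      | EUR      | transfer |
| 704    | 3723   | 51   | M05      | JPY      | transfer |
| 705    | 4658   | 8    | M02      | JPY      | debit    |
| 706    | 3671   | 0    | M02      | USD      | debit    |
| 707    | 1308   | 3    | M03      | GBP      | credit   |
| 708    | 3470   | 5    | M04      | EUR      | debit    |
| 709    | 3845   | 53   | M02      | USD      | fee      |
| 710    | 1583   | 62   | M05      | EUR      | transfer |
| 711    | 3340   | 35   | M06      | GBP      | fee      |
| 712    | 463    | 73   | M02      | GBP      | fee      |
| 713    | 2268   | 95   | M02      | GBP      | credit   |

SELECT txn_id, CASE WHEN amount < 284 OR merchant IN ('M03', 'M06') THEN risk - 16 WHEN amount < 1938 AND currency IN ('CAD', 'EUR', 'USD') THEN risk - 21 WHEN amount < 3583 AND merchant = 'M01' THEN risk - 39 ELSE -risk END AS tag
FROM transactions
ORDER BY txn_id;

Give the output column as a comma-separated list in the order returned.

-53, 59, -55, 70, -51, -8, 0, -13, -5, -53, 41, 19, -73, -95

txn_id=700: ELSE → -53
txn_id=701: amount < 284 OR merchant IN ('M03', 'M06') → 59
txn_id=702: ELSE → -55
txn_id=703: amount < 1938 AND currency IN ('CAD', 'EUR', 'USD') → 70
txn_id=704: ELSE → -51
txn_id=705: ELSE → -8
txn_id=706: ELSE → 0
txn_id=707: amount < 284 OR merchant IN ('M03', 'M06') → -13
txn_id=708: ELSE → -5
txn_id=709: ELSE → -53
txn_id=710: amount < 1938 AND currency IN ('CAD', 'EUR', 'USD') → 41
txn_id=711: amount < 284 OR merchant IN ('M03', 'M06') → 19
txn_id=712: ELSE → -73
txn_id=713: ELSE → -95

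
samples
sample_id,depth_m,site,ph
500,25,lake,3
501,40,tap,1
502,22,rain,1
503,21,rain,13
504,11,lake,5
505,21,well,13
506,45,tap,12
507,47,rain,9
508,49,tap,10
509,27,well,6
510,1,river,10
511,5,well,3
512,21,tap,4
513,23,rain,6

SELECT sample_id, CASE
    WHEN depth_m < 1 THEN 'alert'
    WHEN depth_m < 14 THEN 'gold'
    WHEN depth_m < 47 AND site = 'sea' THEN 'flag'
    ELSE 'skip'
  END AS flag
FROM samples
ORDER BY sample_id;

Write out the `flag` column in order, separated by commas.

sample_id=500: ELSE → skip
sample_id=501: ELSE → skip
sample_id=502: ELSE → skip
sample_id=503: ELSE → skip
sample_id=504: depth_m < 14 → gold
sample_id=505: ELSE → skip
sample_id=506: ELSE → skip
sample_id=507: ELSE → skip
sample_id=508: ELSE → skip
sample_id=509: ELSE → skip
sample_id=510: depth_m < 14 → gold
sample_id=511: depth_m < 14 → gold
sample_id=512: ELSE → skip
sample_id=513: ELSE → skip

skip, skip, skip, skip, gold, skip, skip, skip, skip, skip, gold, gold, skip, skip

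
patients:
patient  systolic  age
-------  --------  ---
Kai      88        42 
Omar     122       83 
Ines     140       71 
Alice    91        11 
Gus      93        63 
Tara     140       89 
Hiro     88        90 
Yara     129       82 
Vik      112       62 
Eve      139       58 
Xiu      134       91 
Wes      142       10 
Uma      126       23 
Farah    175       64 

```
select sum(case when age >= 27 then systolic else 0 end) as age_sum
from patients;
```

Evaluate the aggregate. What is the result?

1360

patient=Kai: ✓ → 88
patient=Omar: ✓ → 122
patient=Ines: ✓ → 140
patient=Alice: ✗
patient=Gus: ✓ → 93
patient=Tara: ✓ → 140
patient=Hiro: ✓ → 88
patient=Yara: ✓ → 129
patient=Vik: ✓ → 112
patient=Eve: ✓ → 139
patient=Xiu: ✓ → 134
patient=Wes: ✗
patient=Uma: ✗
patient=Farah: ✓ → 175
age_sum = 88 + 122 + 140 + 93 + 140 + 88 + 129 + 112 + 139 + 134 + 175 = 1360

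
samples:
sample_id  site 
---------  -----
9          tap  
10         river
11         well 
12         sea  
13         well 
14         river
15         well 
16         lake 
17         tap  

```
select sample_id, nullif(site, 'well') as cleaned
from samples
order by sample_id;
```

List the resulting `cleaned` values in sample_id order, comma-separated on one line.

tap, river, NULL, sea, NULL, river, NULL, lake, tap

sample_id=9: site=tap vs well: differ → tap
sample_id=10: site=river vs well: differ → river
sample_id=11: site=well vs well: equal → NULL
sample_id=12: site=sea vs well: differ → sea
sample_id=13: site=well vs well: equal → NULL
sample_id=14: site=river vs well: differ → river
sample_id=15: site=well vs well: equal → NULL
sample_id=16: site=lake vs well: differ → lake
sample_id=17: site=tap vs well: differ → tap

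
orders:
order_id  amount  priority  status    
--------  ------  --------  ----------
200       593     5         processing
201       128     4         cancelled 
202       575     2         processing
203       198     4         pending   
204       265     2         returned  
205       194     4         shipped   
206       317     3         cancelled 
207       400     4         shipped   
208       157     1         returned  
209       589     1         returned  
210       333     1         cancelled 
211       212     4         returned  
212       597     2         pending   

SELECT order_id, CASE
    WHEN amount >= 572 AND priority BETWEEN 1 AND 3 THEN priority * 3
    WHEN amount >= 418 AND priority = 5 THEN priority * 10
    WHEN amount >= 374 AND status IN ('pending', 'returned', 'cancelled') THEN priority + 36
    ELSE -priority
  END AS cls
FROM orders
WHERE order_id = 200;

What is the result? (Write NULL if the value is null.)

50

order_id = 200: amount=593, priority=5, status=processing.
amount >= 572 AND priority BETWEEN 1 AND 3 → false
amount >= 418 AND priority = 5 → true → 50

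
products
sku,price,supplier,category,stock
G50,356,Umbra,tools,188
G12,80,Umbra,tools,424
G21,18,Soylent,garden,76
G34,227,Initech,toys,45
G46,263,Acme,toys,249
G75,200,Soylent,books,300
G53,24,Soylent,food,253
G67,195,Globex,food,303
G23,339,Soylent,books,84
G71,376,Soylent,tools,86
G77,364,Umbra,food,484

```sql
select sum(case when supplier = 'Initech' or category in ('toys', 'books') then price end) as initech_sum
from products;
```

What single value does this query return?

1029

sku=G50: ✗
sku=G12: ✗
sku=G21: ✗
sku=G34: ✓ → 227
sku=G46: ✓ → 263
sku=G75: ✓ → 200
sku=G53: ✗
sku=G67: ✗
sku=G23: ✓ → 339
sku=G71: ✗
sku=G77: ✗
initech_sum = 227 + 263 + 200 + 339 = 1029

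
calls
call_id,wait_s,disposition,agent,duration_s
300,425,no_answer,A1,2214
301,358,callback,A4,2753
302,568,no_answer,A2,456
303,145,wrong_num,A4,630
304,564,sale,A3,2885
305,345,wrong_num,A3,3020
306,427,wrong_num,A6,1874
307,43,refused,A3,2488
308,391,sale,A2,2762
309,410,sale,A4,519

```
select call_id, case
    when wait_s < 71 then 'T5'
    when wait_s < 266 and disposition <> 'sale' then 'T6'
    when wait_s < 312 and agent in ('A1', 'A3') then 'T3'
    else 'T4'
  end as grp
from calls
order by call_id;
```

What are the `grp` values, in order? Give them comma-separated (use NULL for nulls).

T4, T4, T4, T6, T4, T4, T4, T5, T4, T4

call_id=300: ELSE → T4
call_id=301: ELSE → T4
call_id=302: ELSE → T4
call_id=303: wait_s < 266 and disposition <> 'sale' → T6
call_id=304: ELSE → T4
call_id=305: ELSE → T4
call_id=306: ELSE → T4
call_id=307: wait_s < 71 → T5
call_id=308: ELSE → T4
call_id=309: ELSE → T4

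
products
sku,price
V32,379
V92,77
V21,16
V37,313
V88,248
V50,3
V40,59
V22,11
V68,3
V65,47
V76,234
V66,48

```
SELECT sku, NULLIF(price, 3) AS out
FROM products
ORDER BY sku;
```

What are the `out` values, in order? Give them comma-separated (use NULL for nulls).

16, 11, 379, 313, 59, NULL, 47, 48, NULL, 234, 248, 77

sku=V21: price=16 vs 3: differ → 16
sku=V22: price=11 vs 3: differ → 11
sku=V32: price=379 vs 3: differ → 379
sku=V37: price=313 vs 3: differ → 313
sku=V40: price=59 vs 3: differ → 59
sku=V50: price=3 vs 3: equal → NULL
sku=V65: price=47 vs 3: differ → 47
sku=V66: price=48 vs 3: differ → 48
sku=V68: price=3 vs 3: equal → NULL
sku=V76: price=234 vs 3: differ → 234
sku=V88: price=248 vs 3: differ → 248
sku=V92: price=77 vs 3: differ → 77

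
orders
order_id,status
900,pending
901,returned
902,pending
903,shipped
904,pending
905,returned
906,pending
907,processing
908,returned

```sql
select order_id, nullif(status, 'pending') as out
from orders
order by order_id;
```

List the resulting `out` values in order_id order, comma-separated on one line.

NULL, returned, NULL, shipped, NULL, returned, NULL, processing, returned

order_id=900: status=pending vs pending: equal → NULL
order_id=901: status=returned vs pending: differ → returned
order_id=902: status=pending vs pending: equal → NULL
order_id=903: status=shipped vs pending: differ → shipped
order_id=904: status=pending vs pending: equal → NULL
order_id=905: status=returned vs pending: differ → returned
order_id=906: status=pending vs pending: equal → NULL
order_id=907: status=processing vs pending: differ → processing
order_id=908: status=returned vs pending: differ → returned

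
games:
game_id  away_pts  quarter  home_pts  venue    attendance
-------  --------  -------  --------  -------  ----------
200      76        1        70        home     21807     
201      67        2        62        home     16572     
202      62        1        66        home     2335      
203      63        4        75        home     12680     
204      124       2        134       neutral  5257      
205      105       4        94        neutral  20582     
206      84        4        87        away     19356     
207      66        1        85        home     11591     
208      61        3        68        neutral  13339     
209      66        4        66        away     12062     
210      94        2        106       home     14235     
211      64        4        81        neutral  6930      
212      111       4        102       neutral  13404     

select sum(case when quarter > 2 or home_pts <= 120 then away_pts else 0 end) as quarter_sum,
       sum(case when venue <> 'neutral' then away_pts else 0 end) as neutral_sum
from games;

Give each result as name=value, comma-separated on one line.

[quarter_sum: quarter > 2 or home_pts <= 120]
game_id=200: ✓ → 76
game_id=201: ✓ → 67
game_id=202: ✓ → 62
game_id=203: ✓ → 63
game_id=204: ✗
game_id=205: ✓ → 105
game_id=206: ✓ → 84
game_id=207: ✓ → 66
game_id=208: ✓ → 61
game_id=209: ✓ → 66
game_id=210: ✓ → 94
game_id=211: ✓ → 64
game_id=212: ✓ → 111
quarter_sum = 76 + 67 + 62 + 63 + 105 + 84 + 66 + 61 + 66 + 94 + 64 + 111 = 919
—
[neutral_sum: venue <> 'neutral']
game_id=200: ✓ → 76
game_id=201: ✓ → 67
game_id=202: ✓ → 62
game_id=203: ✓ → 63
game_id=204: ✗
game_id=205: ✗
game_id=206: ✓ → 84
game_id=207: ✓ → 66
game_id=208: ✗
game_id=209: ✓ → 66
game_id=210: ✓ → 94
game_id=211: ✗
game_id=212: ✗
neutral_sum = 76 + 67 + 62 + 63 + 84 + 66 + 66 + 94 = 578

quarter_sum=919, neutral_sum=578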